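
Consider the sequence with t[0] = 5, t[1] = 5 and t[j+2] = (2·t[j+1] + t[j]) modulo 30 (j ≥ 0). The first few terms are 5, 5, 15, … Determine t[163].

We have t[0] = 5; t[1] = 5; t[2] = 15; t[3] = 5; t[4] = 25; t[5] = 25; t[6] = 15; t[7] = 25; t[8] = 5; t[9] = 5.
The sequence repeats with period 8.
So t[163] = t[0 + ((163-0) mod 8)] = t[3] = 5.

5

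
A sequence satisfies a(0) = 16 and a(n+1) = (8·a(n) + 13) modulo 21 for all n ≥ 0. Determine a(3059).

Listing terms: a(0) = 16; a(1) = 15; a(2) = 7; a(3) = 6; a(4) = 19; a(5) = 18; a(6) = 10; a(7) = 9; a(8) = 1; a(9) = 0; a(10) = 13; a(11) = 12; a(12) = 4; a(13) = 3; a(14) = 16.
Since a(14) = a(0) = 16, the sequence is periodic with period 14.
(3059 - 0) mod 14 = 7, so a(3059) = a(7) = 9.

9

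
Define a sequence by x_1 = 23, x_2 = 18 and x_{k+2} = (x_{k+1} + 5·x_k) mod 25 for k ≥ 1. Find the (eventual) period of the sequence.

5

Listing terms: x_1 = 23, x_2 = 18, x_3 = 8, x_4 = 23, x_5 = 13, x_6 = 3, x_7 = 18, x_8 = 8.
Since (x_7, x_8) = (x_2, x_3) = (18, 8) (two consecutive terms determine the rest), the sequence is eventually periodic: after a pre-period of length 1 it cycles with period 5.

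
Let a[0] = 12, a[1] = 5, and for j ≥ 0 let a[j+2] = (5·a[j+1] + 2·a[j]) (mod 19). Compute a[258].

18

Listing terms: a[0] = 12,  a[1] = 5,  a[2] = 11,  a[3] = 8,  a[4] = 5,  a[5] = 3,  a[6] = 6,  a[7] = 17,  a[8] = 2,  a[9] = 6,  a[10] = 15,  a[11] = 11,  a[12] = 9,  a[13] = 10,  a[14] = 11,  a[15] = 18,  a[16] = 17,  a[17] = 7,  a[18] = 12,  a[19] = 17,  a[20] = 14,  a[21] = 9,  a[22] = 16,  a[23] = 3,  a[24] = 9,  a[25] = 13,  a[26] = 7,  a[27] = 4,  a[28] = 15,  a[29] = 7,  a[30] = 8,  a[31] = 16,  a[32] = 1,  a[33] = 18,  a[34] = 16,  a[35] = 2,  a[36] = 4,  a[37] = 5,  a[38] = 14,  a[39] = 4,  a[40] = 10,  a[41] = 1,  a[42] = 6,  a[43] = 13,  a[44] = 1,  a[45] = 12,  a[46] = 5.
The sequence repeats with period 45.
(258 - 0) mod 45 = 33, so a[258] = a[33] = 18.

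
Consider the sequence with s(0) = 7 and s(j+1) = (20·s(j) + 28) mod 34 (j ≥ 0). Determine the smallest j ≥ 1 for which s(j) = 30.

We have s(0) = 7, s(1) = 32, s(2) = 22, s(3) = 26, s(4) = 4, s(5) = 6, s(6) = 12, s(7) = 30, s(8) = 16, s(9) = 8, s(10) = 18, s(11) = 14, s(12) = 2, s(13) = 0, s(14) = 28, s(15) = 10, s(16) = 24, s(17) = 32.
Since s(17) = s(1) = 32, the sequence is eventually periodic: after a pre-period of length 1 it cycles with period 16.
The value 30 first appears (with j ≥ 1) at s(7).

7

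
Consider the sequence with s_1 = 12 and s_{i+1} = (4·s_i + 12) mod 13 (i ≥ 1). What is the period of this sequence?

6

We have s_1 = 12,  s_2 = 8,  s_3 = 5,  s_4 = 6,  s_5 = 10,  s_6 = 0,  s_7 = 12.
Since s_7 = s_1 = 12, the sequence is periodic with period 6.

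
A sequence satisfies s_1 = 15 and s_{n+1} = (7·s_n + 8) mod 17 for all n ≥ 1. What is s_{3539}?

0

We have s_1 = 15,  s_2 = 11,  s_3 = 0,  s_4 = 8,  s_5 = 13,  s_6 = 14,  s_7 = 4,  s_8 = 2,  s_9 = 5,  s_{10} = 9,  s_{11} = 3,  s_{12} = 12,  s_{13} = 7,  s_{14} = 6,  s_{15} = 16,  s_{16} = 1,  s_{17} = 15.
The sequence repeats with period 16.
So s_{3539} = s_{1 + ((3539-1) mod 16)} = s_3 = 0.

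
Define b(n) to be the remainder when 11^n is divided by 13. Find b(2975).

Computing terms: b(1) = 11,  b(2) = 4,  b(3) = 5,  b(4) = 3,  b(5) = 7,  b(6) = 12,  b(7) = 2,  b(8) = 9,  b(9) = 8,  b(10) = 10,  b(11) = 6,  b(12) = 1,  b(13) = 11.
Since b(13) = b(1) = 11, the sequence is periodic with period 12.
So b(2975) = b(1 + ((2975-1) mod 12)) = b(11) = 6.

6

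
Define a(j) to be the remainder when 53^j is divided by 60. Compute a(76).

1

Listing terms: a(1) = 53; a(2) = 49; a(3) = 17; a(4) = 1; a(5) = 53.
The sequence repeats with period 4.
So a(76) = a(1 + ((76-1) mod 4)) = a(4) = 1.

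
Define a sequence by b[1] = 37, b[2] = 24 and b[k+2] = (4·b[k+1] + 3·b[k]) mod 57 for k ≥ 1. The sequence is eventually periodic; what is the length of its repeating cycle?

18

Listing terms: b[1] = 37, b[2] = 24, b[3] = 36, b[4] = 45, b[5] = 3, b[6] = 33, b[7] = 27, b[8] = 36, b[9] = 54, b[10] = 39, b[11] = 33, b[12] = 21, b[13] = 12, b[14] = 54, b[15] = 24, b[16] = 30, b[17] = 21, b[18] = 3, b[19] = 18, b[20] = 24, b[21] = 36.
Since (b[20], b[21]) = (b[2], b[3]) = (24, 36) (two consecutive terms determine the rest), the sequence is eventually periodic: after a pre-period of length 1 it cycles with period 18.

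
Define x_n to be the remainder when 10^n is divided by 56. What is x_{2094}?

8

Listing terms: x_1 = 10,  x_2 = 44,  x_3 = 48,  x_4 = 32,  x_5 = 40,  x_6 = 8,  x_7 = 24,  x_8 = 16,  x_9 = 48.
Since x_9 = x_3 = 48, the sequence is eventually periodic: after a pre-period of length 2 it cycles with period 6.
For n ≥ 3, x_n depends only on (n - 3) mod 6. (2094 - 3) mod 6 = 3, so x_{2094} = x_6 = 8.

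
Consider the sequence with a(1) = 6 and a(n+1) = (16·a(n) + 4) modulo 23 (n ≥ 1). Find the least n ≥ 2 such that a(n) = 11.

Computing terms: a(1) = 6, a(2) = 8, a(3) = 17, a(4) = 0, a(5) = 4, a(6) = 22, a(7) = 11, a(8) = 19, a(9) = 9, a(10) = 10, a(11) = 3, a(12) = 6.
The sequence repeats with period 11.
The value 11 first appears (with n ≥ 2) at a(7).

7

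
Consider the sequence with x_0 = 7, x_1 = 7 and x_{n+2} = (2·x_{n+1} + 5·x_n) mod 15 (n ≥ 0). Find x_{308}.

1

Computing terms: x_0 = 7, x_1 = 7, x_2 = 4, x_3 = 13, x_4 = 1, x_5 = 7, x_6 = 4.
Since (x_5, x_6) = (x_1, x_2) = (7, 4) (two consecutive terms determine the rest), the sequence is eventually periodic: after a pre-period of length 1 it cycles with period 4.
For n ≥ 1, x_n depends only on (n - 1) mod 4. (308 - 1) mod 4 = 3, so x_{308} = x_4 = 1.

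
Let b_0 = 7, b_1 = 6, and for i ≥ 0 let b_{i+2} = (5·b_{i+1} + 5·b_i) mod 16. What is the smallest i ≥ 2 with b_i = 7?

Computing terms: b_0 = 7,  b_1 = 6,  b_2 = 1,  b_3 = 3,  b_4 = 4,  b_5 = 3,  b_6 = 3,  b_7 = 14,  b_8 = 5,  b_9 = 15,  b_{10} = 4,  b_{11} = 15,  b_{12} = 15,  b_{13} = 6,  b_{14} = 9,  b_{15} = 11,  b_{16} = 4,  b_{17} = 11,  b_{18} = 11,  b_{19} = 14,  b_{20} = 13,  b_{21} = 7,  b_{22} = 4,  b_{23} = 7,  b_{24} = 7,  b_{25} = 6.
Since (b_{24}, b_{25}) = (b_0, b_1) = (7, 6) (two consecutive terms determine the rest), the sequence is periodic with period 24.
The value 7 first appears (with i ≥ 2) at b_{21}.

21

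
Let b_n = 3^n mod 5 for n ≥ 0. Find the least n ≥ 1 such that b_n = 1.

We have b_0 = 1, b_1 = 3, b_2 = 4, b_3 = 2, b_4 = 1.
The sequence repeats with period 4.
The value 1 next appears (with n ≥ 1) at b_4.

4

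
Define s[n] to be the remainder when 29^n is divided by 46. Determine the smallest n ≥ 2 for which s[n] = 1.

11

We have s[1] = 29, s[2] = 13, s[3] = 9, s[4] = 31, s[5] = 25, s[6] = 35, s[7] = 3, s[8] = 41, s[9] = 39, s[10] = 27, s[11] = 1, s[12] = 29.
The sequence repeats with period 11.
The value 1 first appears (with n ≥ 2) at s[11].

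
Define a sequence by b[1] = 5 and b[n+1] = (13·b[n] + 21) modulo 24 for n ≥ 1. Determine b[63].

We have b[1] = 5; b[2] = 14; b[3] = 11; b[4] = 20; b[5] = 17; b[6] = 2; b[7] = 23; b[8] = 8; b[9] = 5.
Since b[9] = b[1] = 5, the sequence is periodic with period 8.
So b[63] = b[1 + ((63-1) mod 8)] = b[7] = 23.

23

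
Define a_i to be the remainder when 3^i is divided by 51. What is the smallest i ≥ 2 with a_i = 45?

7

We have a_1 = 3, a_2 = 9, a_3 = 27, a_4 = 30, a_5 = 39, a_6 = 15, a_7 = 45, a_8 = 33, a_9 = 48, a_{10} = 42, a_{11} = 24, a_{12} = 21, a_{13} = 12, a_{14} = 36, a_{15} = 6, a_{16} = 18, a_{17} = 3.
The sequence repeats with period 16.
The value 45 first appears (with i ≥ 2) at a_7.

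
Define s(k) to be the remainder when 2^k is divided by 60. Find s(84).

Listing terms: s(0) = 1,  s(1) = 2,  s(2) = 4,  s(3) = 8,  s(4) = 16,  s(5) = 32,  s(6) = 4.
Since s(6) = s(2) = 4, the sequence is eventually periodic: after a pre-period of length 2 it cycles with period 4.
For k ≥ 2, s(k) depends only on (k - 2) mod 4. (84 - 2) mod 4 = 2, so s(84) = s(4) = 16.

16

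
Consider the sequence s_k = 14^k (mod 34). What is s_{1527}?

We have s_0 = 1,  s_1 = 14,  s_2 = 26,  s_3 = 24,  s_4 = 30,  s_5 = 12,  s_6 = 32,  s_7 = 6,  s_8 = 16,  s_9 = 20,  s_{10} = 8,  s_{11} = 10,  s_{12} = 4,  s_{13} = 22,  s_{14} = 2,  s_{15} = 28,  s_{16} = 18,  s_{17} = 14.
Since s_{17} = s_1 = 14, the sequence is eventually periodic: after a pre-period of length 1 it cycles with period 16.
For k ≥ 1, s_k depends only on (k - 1) mod 16. (1527 - 1) mod 16 = 6, so s_{1527} = s_7 = 6.

6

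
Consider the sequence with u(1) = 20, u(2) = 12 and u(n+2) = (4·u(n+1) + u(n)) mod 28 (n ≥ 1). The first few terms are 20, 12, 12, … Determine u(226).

12

Computing terms: u(1) = 20,  u(2) = 12,  u(3) = 12,  u(4) = 4,  u(5) = 0,  u(6) = 4,  u(7) = 16,  u(8) = 12,  u(9) = 8,  u(10) = 16,  u(11) = 16,  u(12) = 24,  u(13) = 0,  u(14) = 24,  u(15) = 12,  u(16) = 16,  u(17) = 20,  u(18) = 12.
The sequence repeats with period 16.
(226 - 1) mod 16 = 1, so u(226) = u(2) = 12.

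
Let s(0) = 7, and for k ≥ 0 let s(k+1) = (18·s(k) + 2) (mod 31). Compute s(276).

8

Listing terms: s(0) = 7, s(1) = 4, s(2) = 12, s(3) = 1, s(4) = 20, s(5) = 21, s(6) = 8, s(7) = 22, s(8) = 26, s(9) = 5, s(10) = 30, s(11) = 15, s(12) = 24, s(13) = 0, s(14) = 2, s(15) = 7.
Since s(15) = s(0) = 7, the sequence is periodic with period 15.
(276 - 0) mod 15 = 6, so s(276) = s(6) = 8.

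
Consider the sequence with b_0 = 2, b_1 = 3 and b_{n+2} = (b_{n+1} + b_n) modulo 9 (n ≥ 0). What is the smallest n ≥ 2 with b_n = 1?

Listing terms: b_0 = 2, b_1 = 3, b_2 = 5, b_3 = 8, b_4 = 4, b_5 = 3, b_6 = 7, b_7 = 1, b_8 = 8, b_9 = 0, b_{10} = 8, b_{11} = 8, b_{12} = 7, b_{13} = 6, b_{14} = 4, b_{15} = 1, b_{16} = 5, b_{17} = 6, b_{18} = 2, b_{19} = 8, b_{20} = 1, b_{21} = 0, b_{22} = 1, b_{23} = 1, b_{24} = 2, b_{25} = 3.
The sequence repeats with period 24.
The value 1 first appears (with n ≥ 2) at b_7.

7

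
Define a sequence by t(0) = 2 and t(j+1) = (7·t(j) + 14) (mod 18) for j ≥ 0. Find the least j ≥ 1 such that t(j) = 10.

1

Computing terms: t(0) = 2; t(1) = 10; t(2) = 12; t(3) = 8; t(4) = 16; t(5) = 0; t(6) = 14; t(7) = 4; t(8) = 6; t(9) = 2.
The sequence repeats with period 9.
The value 10 first appears (with j ≥ 1) at t(1).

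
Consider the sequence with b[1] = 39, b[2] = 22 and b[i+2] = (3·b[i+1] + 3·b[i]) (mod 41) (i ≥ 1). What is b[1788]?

b[1] = 39; b[2] = 22; b[3] = 19; b[4] = 0; b[5] = 16; b[6] = 7; b[7] = 28; b[8] = 23; b[9] = 30; b[10] = 36; b[11] = 34; b[12] = 5; b[13] = 35; b[14] = 38; b[15] = 14; b[16] = 33; b[17] = 18; b[18] = 30; b[19] = 21; b[20] = 30; b[21] = 30; b[22] = 16; b[23] = 15; b[24] = 11; b[25] = 37; b[26] = 21; b[27] = 10; b[28] = 11; b[29] = 22; b[30] = 17; b[31] = 35; b[32] = 33; b[33] = 40; b[34] = 14; b[35] = 39; b[36] = 36; b[37] = 20; b[38] = 4; b[39] = 31; b[40] = 23; b[41] = 39; b[42] = 22.
The sequence repeats with period 40.
(1788 - 1) mod 40 = 27, so b[1788] = b[28] = 11.

11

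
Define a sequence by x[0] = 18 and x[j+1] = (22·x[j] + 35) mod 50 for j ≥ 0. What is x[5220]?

43

We have x[0] = 18, x[1] = 31, x[2] = 17, x[3] = 9, x[4] = 33, x[5] = 11, x[6] = 27, x[7] = 29, x[8] = 23, x[9] = 41, x[10] = 37, x[11] = 49, x[12] = 13, x[13] = 21, x[14] = 47, x[15] = 19, x[16] = 3, x[17] = 1, x[18] = 7, x[19] = 39, x[20] = 43, x[21] = 31.
Since x[21] = x[1] = 31, the sequence is eventually periodic: after a pre-period of length 1 it cycles with period 20.
For j ≥ 1, x[j] depends only on (j - 1) mod 20. (5220 - 1) mod 20 = 19, so x[5220] = x[20] = 43.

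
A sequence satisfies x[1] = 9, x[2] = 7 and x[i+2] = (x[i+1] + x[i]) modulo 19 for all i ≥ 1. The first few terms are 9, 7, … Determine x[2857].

Listing terms: x[1] = 9; x[2] = 7; x[3] = 16; x[4] = 4; x[5] = 1; x[6] = 5; x[7] = 6; x[8] = 11; x[9] = 17; x[10] = 9; x[11] = 7.
Since (x[10], x[11]) = (x[1], x[2]) = (9, 7) (two consecutive terms determine the rest), the sequence is periodic with period 9.
(2857 - 1) mod 9 = 3, so x[2857] = x[4] = 4.

4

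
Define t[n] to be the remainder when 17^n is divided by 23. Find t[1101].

17

Listing terms: t[0] = 1, t[1] = 17, t[2] = 13, t[3] = 14, t[4] = 8, t[5] = 21, t[6] = 12, t[7] = 20, t[8] = 18, t[9] = 7, t[10] = 4, t[11] = 22, t[12] = 6, t[13] = 10, t[14] = 9, t[15] = 15, t[16] = 2, t[17] = 11, t[18] = 3, t[19] = 5, t[20] = 16, t[21] = 19, t[22] = 1.
Since t[22] = t[0] = 1, the sequence is periodic with period 22.
So t[1101] = t[0 + ((1101-0) mod 22)] = t[1] = 17.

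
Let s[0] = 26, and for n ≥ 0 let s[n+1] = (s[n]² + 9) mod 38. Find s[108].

26

s[0] = 26, s[1] = 1, s[2] = 10, s[3] = 33, s[4] = 34, s[5] = 25, s[6] = 26.
The sequence repeats with period 6.
(108 - 0) mod 6 = 0, so s[108] = s[0] = 26.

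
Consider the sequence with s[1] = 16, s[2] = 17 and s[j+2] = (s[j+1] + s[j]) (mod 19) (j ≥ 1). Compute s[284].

s[1] = 16, s[2] = 17, s[3] = 14, s[4] = 12, s[5] = 7, s[6] = 0, s[7] = 7, s[8] = 7, s[9] = 14, s[10] = 2, s[11] = 16, s[12] = 18, s[13] = 15, s[14] = 14, s[15] = 10, s[16] = 5, s[17] = 15, s[18] = 1, s[19] = 16, s[20] = 17.
The sequence repeats with period 18.
So s[284] = s[1 + ((284-1) mod 18)] = s[14] = 14.

14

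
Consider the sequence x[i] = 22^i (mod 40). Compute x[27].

We have x[0] = 1,  x[1] = 22,  x[2] = 4,  x[3] = 8,  x[4] = 16,  x[5] = 32,  x[6] = 24,  x[7] = 8.
Since x[7] = x[3] = 8, the sequence is eventually periodic: after a pre-period of length 3 it cycles with period 4.
For i ≥ 3, x[i] depends only on (i - 3) mod 4. (27 - 3) mod 4 = 0, so x[27] = x[3] = 8.

8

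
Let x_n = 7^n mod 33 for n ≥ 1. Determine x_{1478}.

31

We have x_1 = 7; x_2 = 16; x_3 = 13; x_4 = 25; x_5 = 10; x_6 = 4; x_7 = 28; x_8 = 31; x_9 = 19; x_{10} = 1; x_{11} = 7.
The sequence repeats with period 10.
(1478 - 1) mod 10 = 7, so x_{1478} = x_8 = 31.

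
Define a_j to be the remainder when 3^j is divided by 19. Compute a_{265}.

14

a_0 = 1,  a_1 = 3,  a_2 = 9,  a_3 = 8,  a_4 = 5,  a_5 = 15,  a_6 = 7,  a_7 = 2,  a_8 = 6,  a_9 = 18,  a_{10} = 16,  a_{11} = 10,  a_{12} = 11,  a_{13} = 14,  a_{14} = 4,  a_{15} = 12,  a_{16} = 17,  a_{17} = 13,  a_{18} = 1.
The sequence repeats with period 18.
So a_{265} = a_{0 + ((265-0) mod 18)} = a_{13} = 14.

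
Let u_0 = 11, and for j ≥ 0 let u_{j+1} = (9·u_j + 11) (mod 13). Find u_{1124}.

0

u_0 = 11,  u_1 = 6,  u_2 = 0,  u_3 = 11.
The sequence repeats with period 3.
So u_{1124} = u_{0 + ((1124-0) mod 3)} = u_2 = 0.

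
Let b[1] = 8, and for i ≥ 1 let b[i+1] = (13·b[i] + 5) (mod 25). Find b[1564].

Listing terms: b[1] = 8, b[2] = 9, b[3] = 22, b[4] = 16, b[5] = 13, b[6] = 24, b[7] = 17, b[8] = 1, b[9] = 18, b[10] = 14, b[11] = 12, b[12] = 11, b[13] = 23, b[14] = 4, b[15] = 7, b[16] = 21, b[17] = 3, b[18] = 19, b[19] = 2, b[20] = 6, b[21] = 8.
Since b[21] = b[1] = 8, the sequence is periodic with period 20.
(1564 - 1) mod 20 = 3, so b[1564] = b[4] = 16.

16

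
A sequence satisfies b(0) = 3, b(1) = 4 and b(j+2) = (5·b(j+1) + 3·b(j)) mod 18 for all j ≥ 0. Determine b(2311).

Listing terms: b(0) = 3; b(1) = 4; b(2) = 11; b(3) = 13; b(4) = 8; b(5) = 7; b(6) = 5; b(7) = 10; b(8) = 11; b(9) = 13.
Since (b(8), b(9)) = (b(2), b(3)) = (11, 13) (two consecutive terms determine the rest), the sequence is eventually periodic: after a pre-period of length 2 it cycles with period 6.
For j ≥ 2, b(j) depends only on (j - 2) mod 6. (2311 - 2) mod 6 = 5, so b(2311) = b(7) = 10.

10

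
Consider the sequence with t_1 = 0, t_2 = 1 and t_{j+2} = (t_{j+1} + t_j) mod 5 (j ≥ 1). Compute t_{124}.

Computing terms: t_1 = 0,  t_2 = 1,  t_3 = 1,  t_4 = 2,  t_5 = 3,  t_6 = 0,  t_7 = 3,  t_8 = 3,  t_9 = 1,  t_{10} = 4,  t_{11} = 0,  t_{12} = 4,  t_{13} = 4,  t_{14} = 3,  t_{15} = 2,  t_{16} = 0,  t_{17} = 2,  t_{18} = 2,  t_{19} = 4,  t_{20} = 1,  t_{21} = 0,  t_{22} = 1.
The sequence repeats with period 20.
So t_{124} = t_{1 + ((124-1) mod 20)} = t_4 = 2.

2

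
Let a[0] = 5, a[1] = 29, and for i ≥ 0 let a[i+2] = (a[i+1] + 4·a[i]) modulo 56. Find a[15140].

a[0] = 5,  a[1] = 29,  a[2] = 49,  a[3] = 53,  a[4] = 25,  a[5] = 13,  a[6] = 1,  a[7] = 53,  a[8] = 1,  a[9] = 45,  a[10] = 49,  a[11] = 5,  a[12] = 33,  a[13] = 53,  a[14] = 17,  a[15] = 5,  a[16] = 17,  a[17] = 37,  a[18] = 49,  a[19] = 29,  a[20] = 1,  a[21] = 5,  a[22] = 9,  a[23] = 29,  a[24] = 9,  a[25] = 13,  a[26] = 49,  a[27] = 45,  a[28] = 17,  a[29] = 29,  a[30] = 41,  a[31] = 45,  a[32] = 41,  a[33] = 53,  a[34] = 49,  a[35] = 37,  a[36] = 9,  a[37] = 45,  a[38] = 25,  a[39] = 37,  a[40] = 25,  a[41] = 5,  a[42] = 49,  a[43] = 13,  a[44] = 41,  a[45] = 37,  a[46] = 33,  a[47] = 13,  a[48] = 33,  a[49] = 29,  a[50] = 49.
Since (a[49], a[50]) = (a[1], a[2]) = (29, 49) (two consecutive terms determine the rest), the sequence is eventually periodic: after a pre-period of length 1 it cycles with period 48.
For i ≥ 1, a[i] depends only on (i - 1) mod 48. (15140 - 1) mod 48 = 19, so a[15140] = a[20] = 1.

1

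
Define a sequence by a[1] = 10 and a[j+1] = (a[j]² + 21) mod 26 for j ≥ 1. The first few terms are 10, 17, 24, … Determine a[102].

11

Computing terms: a[1] = 10,  a[2] = 17,  a[3] = 24,  a[4] = 25,  a[5] = 22,  a[6] = 11,  a[7] = 12,  a[8] = 9,  a[9] = 24.
Since a[9] = a[3] = 24, the sequence is eventually periodic: after a pre-period of length 2 it cycles with period 6.
For j ≥ 3, a[j] depends only on (j - 3) mod 6. (102 - 3) mod 6 = 3, so a[102] = a[6] = 11.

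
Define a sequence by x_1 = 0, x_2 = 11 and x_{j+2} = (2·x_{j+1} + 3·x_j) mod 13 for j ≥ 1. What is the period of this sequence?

We have x_1 = 0, x_2 = 11, x_3 = 9, x_4 = 12, x_5 = 12, x_6 = 8, x_7 = 0, x_8 = 11.
Since (x_7, x_8) = (x_1, x_2) = (0, 11) (two consecutive terms determine the rest), the sequence is periodic with period 6.

6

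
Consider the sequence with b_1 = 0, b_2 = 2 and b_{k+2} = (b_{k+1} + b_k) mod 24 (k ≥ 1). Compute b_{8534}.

10

Computing terms: b_1 = 0,  b_2 = 2,  b_3 = 2,  b_4 = 4,  b_5 = 6,  b_6 = 10,  b_7 = 16,  b_8 = 2,  b_9 = 18,  b_{10} = 20,  b_{11} = 14,  b_{12} = 10,  b_{13} = 0,  b_{14} = 10,  b_{15} = 10,  b_{16} = 20,  b_{17} = 6,  b_{18} = 2,  b_{19} = 8,  b_{20} = 10,  b_{21} = 18,  b_{22} = 4,  b_{23} = 22,  b_{24} = 2,  b_{25} = 0,  b_{26} = 2.
Since (b_{25}, b_{26}) = (b_1, b_2) = (0, 2) (two consecutive terms determine the rest), the sequence is periodic with period 24.
(8534 - 1) mod 24 = 13, so b_{8534} = b_{14} = 10.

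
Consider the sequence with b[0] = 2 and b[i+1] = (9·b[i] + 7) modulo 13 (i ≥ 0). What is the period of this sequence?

Listing terms: b[0] = 2; b[1] = 12; b[2] = 11; b[3] = 2.
The sequence repeats with period 3.

3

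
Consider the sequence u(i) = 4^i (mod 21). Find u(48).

1

Computing terms: u(0) = 1; u(1) = 4; u(2) = 16; u(3) = 1.
Since u(3) = u(0) = 1, the sequence is periodic with period 3.
(48 - 0) mod 3 = 0, so u(48) = u(0) = 1.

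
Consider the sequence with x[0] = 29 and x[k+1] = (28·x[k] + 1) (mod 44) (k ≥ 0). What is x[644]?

25

x[0] = 29; x[1] = 21; x[2] = 17; x[3] = 37; x[4] = 25; x[5] = 41; x[6] = 5; x[7] = 9; x[8] = 33; x[9] = 1; x[10] = 29.
Since x[10] = x[0] = 29, the sequence is periodic with period 10.
(644 - 0) mod 10 = 4, so x[644] = x[4] = 25.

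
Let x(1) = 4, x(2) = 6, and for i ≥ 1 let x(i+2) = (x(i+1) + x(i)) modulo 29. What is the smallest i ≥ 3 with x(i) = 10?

3

We have x(1) = 4, x(2) = 6, x(3) = 10, x(4) = 16, x(5) = 26, x(6) = 13, x(7) = 10, x(8) = 23, x(9) = 4, x(10) = 27, x(11) = 2, x(12) = 0, x(13) = 2, x(14) = 2, x(15) = 4, x(16) = 6.
Since (x(15), x(16)) = (x(1), x(2)) = (4, 6) (two consecutive terms determine the rest), the sequence is periodic with period 14.
The value 10 first appears (with i ≥ 3) at x(3).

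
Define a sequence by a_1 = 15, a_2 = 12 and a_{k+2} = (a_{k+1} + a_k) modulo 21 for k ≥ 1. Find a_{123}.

Listing terms: a_1 = 15, a_2 = 12, a_3 = 6, a_4 = 18, a_5 = 3, a_6 = 0, a_7 = 3, a_8 = 3, a_9 = 6, a_{10} = 9, a_{11} = 15, a_{12} = 3, a_{13} = 18, a_{14} = 0, a_{15} = 18, a_{16} = 18, a_{17} = 15, a_{18} = 12.
The sequence repeats with period 16.
So a_{123} = a_{1 + ((123-1) mod 16)} = a_{11} = 15.

15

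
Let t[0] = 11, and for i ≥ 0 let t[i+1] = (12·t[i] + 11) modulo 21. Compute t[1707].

8

We have t[0] = 11; t[1] = 17; t[2] = 5; t[3] = 8; t[4] = 2; t[5] = 14; t[6] = 11.
The sequence repeats with period 6.
So t[1707] = t[0 + ((1707-0) mod 6)] = t[3] = 8.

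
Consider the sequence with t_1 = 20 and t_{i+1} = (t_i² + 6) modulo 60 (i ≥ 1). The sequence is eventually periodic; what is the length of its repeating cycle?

3

Computing terms: t_1 = 20; t_2 = 46; t_3 = 22; t_4 = 10; t_5 = 46.
Since t_5 = t_2 = 46, the sequence is eventually periodic: after a pre-period of length 1 it cycles with period 3.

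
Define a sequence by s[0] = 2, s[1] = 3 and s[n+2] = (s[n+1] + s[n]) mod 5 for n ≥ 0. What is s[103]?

3

Computing terms: s[0] = 2; s[1] = 3; s[2] = 0; s[3] = 3; s[4] = 3; s[5] = 1; s[6] = 4; s[7] = 0; s[8] = 4; s[9] = 4; s[10] = 3; s[11] = 2; s[12] = 0; s[13] = 2; s[14] = 2; s[15] = 4; s[16] = 1; s[17] = 0; s[18] = 1; s[19] = 1; s[20] = 2; s[21] = 3.
Since (s[20], s[21]) = (s[0], s[1]) = (2, 3) (two consecutive terms determine the rest), the sequence is periodic with period 20.
So s[103] = s[0 + ((103-0) mod 20)] = s[3] = 3.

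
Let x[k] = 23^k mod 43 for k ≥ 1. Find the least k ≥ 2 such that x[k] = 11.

15

Listing terms: x[1] = 23; x[2] = 13; x[3] = 41; x[4] = 40; x[5] = 17; x[6] = 4; x[7] = 6; x[8] = 9; x[9] = 35; x[10] = 31; x[11] = 25; x[12] = 16; x[13] = 24; x[14] = 36; x[15] = 11; x[16] = 38; x[17] = 14; x[18] = 21; x[19] = 10; x[20] = 15; x[21] = 1; x[22] = 23.
Since x[22] = x[1] = 23, the sequence is periodic with period 21.
The value 11 first appears (with k ≥ 2) at x[15].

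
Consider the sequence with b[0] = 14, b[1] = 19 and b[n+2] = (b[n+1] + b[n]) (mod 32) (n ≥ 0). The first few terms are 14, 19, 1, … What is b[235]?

15

Computing terms: b[0] = 14; b[1] = 19; b[2] = 1; b[3] = 20; b[4] = 21; b[5] = 9; b[6] = 30; b[7] = 7; b[8] = 5; b[9] = 12; b[10] = 17; b[11] = 29; b[12] = 14; b[13] = 11; b[14] = 25; b[15] = 4; b[16] = 29; b[17] = 1; b[18] = 30; b[19] = 31; b[20] = 29; b[21] = 28; b[22] = 25; b[23] = 21; b[24] = 14; b[25] = 3; b[26] = 17; b[27] = 20; b[28] = 5; b[29] = 25; b[30] = 30; b[31] = 23; b[32] = 21; b[33] = 12; b[34] = 1; b[35] = 13; b[36] = 14; b[37] = 27; b[38] = 9; b[39] = 4; b[40] = 13; b[41] = 17; b[42] = 30; b[43] = 15; b[44] = 13; b[45] = 28; b[46] = 9; b[47] = 5; b[48] = 14; b[49] = 19.
The sequence repeats with period 48.
So b[235] = b[0 + ((235-0) mod 48)] = b[43] = 15.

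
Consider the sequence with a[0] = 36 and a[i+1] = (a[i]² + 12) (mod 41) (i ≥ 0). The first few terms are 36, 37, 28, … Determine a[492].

21

a[0] = 36, a[1] = 37, a[2] = 28, a[3] = 17, a[4] = 14, a[5] = 3, a[6] = 21, a[7] = 2, a[8] = 16, a[9] = 22, a[10] = 4, a[11] = 28.
Since a[11] = a[2] = 28, the sequence is eventually periodic: after a pre-period of length 2 it cycles with period 9.
For i ≥ 2, a[i] depends only on (i - 2) mod 9. (492 - 2) mod 9 = 4, so a[492] = a[6] = 21.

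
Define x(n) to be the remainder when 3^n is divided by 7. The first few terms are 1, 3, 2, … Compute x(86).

Computing terms: x(0) = 1; x(1) = 3; x(2) = 2; x(3) = 6; x(4) = 4; x(5) = 5; x(6) = 1.
Since x(6) = x(0) = 1, the sequence is periodic with period 6.
So x(86) = x(0 + ((86-0) mod 6)) = x(2) = 2.

2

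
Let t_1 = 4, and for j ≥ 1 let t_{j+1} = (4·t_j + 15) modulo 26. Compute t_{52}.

We have t_1 = 4, t_2 = 5, t_3 = 9, t_4 = 25, t_5 = 11, t_6 = 7, t_7 = 17, t_8 = 5.
Since t_8 = t_2 = 5, the sequence is eventually periodic: after a pre-period of length 1 it cycles with period 6.
For j ≥ 2, t_j depends only on (j - 2) mod 6. (52 - 2) mod 6 = 2, so t_{52} = t_4 = 25.

25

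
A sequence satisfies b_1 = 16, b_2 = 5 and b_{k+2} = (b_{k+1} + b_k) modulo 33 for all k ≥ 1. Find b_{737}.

10

b_1 = 16,  b_2 = 5,  b_3 = 21,  b_4 = 26,  b_5 = 14,  b_6 = 7,  b_7 = 21,  b_8 = 28,  b_9 = 16,  b_{10} = 11,  b_{11} = 27,  b_{12} = 5,  b_{13} = 32,  b_{14} = 4,  b_{15} = 3,  b_{16} = 7,  b_{17} = 10,  b_{18} = 17,  b_{19} = 27,  b_{20} = 11,  b_{21} = 5,  b_{22} = 16,  b_{23} = 21,  b_{24} = 4,  b_{25} = 25,  b_{26} = 29,  b_{27} = 21,  b_{28} = 17,  b_{29} = 5,  b_{30} = 22,  b_{31} = 27,  b_{32} = 16,  b_{33} = 10,  b_{34} = 26,  b_{35} = 3,  b_{36} = 29,  b_{37} = 32,  b_{38} = 28,  b_{39} = 27,  b_{40} = 22,  b_{41} = 16,  b_{42} = 5.
Since (b_{41}, b_{42}) = (b_1, b_2) = (16, 5) (two consecutive terms determine the rest), the sequence is periodic with period 40.
(737 - 1) mod 40 = 16, so b_{737} = b_{17} = 10.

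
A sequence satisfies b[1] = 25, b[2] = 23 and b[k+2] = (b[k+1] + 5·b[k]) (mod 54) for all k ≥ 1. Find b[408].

Computing terms: b[1] = 25, b[2] = 23, b[3] = 40, b[4] = 47, b[5] = 31, b[6] = 50, b[7] = 43, b[8] = 23, b[9] = 22, b[10] = 29, b[11] = 31, b[12] = 14, b[13] = 7, b[14] = 23, b[15] = 4, b[16] = 11, b[17] = 31, b[18] = 32, b[19] = 25, b[20] = 23.
Since (b[19], b[20]) = (b[1], b[2]) = (25, 23) (two consecutive terms determine the rest), the sequence is periodic with period 18.
So b[408] = b[1 + ((408-1) mod 18)] = b[12] = 14.

14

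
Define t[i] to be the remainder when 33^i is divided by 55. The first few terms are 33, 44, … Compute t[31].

22

Listing terms: t[1] = 33; t[2] = 44; t[3] = 22; t[4] = 11; t[5] = 33.
The sequence repeats with period 4.
(31 - 1) mod 4 = 2, so t[31] = t[3] = 22.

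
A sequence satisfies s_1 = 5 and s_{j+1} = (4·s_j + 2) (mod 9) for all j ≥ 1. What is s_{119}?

We have s_1 = 5, s_2 = 4, s_3 = 0, s_4 = 2, s_5 = 1, s_6 = 6, s_7 = 8, s_8 = 7, s_9 = 3, s_{10} = 5.
Since s_{10} = s_1 = 5, the sequence is periodic with period 9.
So s_{119} = s_{1 + ((119-1) mod 9)} = s_2 = 4.

4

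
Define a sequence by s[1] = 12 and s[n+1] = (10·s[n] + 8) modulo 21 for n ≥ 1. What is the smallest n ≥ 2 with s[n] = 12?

7

Computing terms: s[1] = 12,  s[2] = 2,  s[3] = 7,  s[4] = 15,  s[5] = 11,  s[6] = 13,  s[7] = 12.
Since s[7] = s[1] = 12, the sequence is periodic with period 6.
The value 12 next appears (with n ≥ 2) at s[7].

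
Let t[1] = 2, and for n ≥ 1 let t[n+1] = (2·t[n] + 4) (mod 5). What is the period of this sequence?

Listing terms: t[1] = 2; t[2] = 3; t[3] = 0; t[4] = 4; t[5] = 2.
The sequence repeats with period 4.

4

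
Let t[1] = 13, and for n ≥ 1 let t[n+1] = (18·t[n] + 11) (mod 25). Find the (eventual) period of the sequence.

4

t[1] = 13, t[2] = 20, t[3] = 21, t[4] = 14, t[5] = 13.
Since t[5] = t[1] = 13, the sequence is periodic with period 4.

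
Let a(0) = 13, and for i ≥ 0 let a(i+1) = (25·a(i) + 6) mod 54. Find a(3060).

13

Listing terms: a(0) = 13, a(1) = 7, a(2) = 19, a(3) = 49, a(4) = 43, a(5) = 1, a(6) = 31, a(7) = 25, a(8) = 37, a(9) = 13.
Since a(9) = a(0) = 13, the sequence is periodic with period 9.
(3060 - 0) mod 9 = 0, so a(3060) = a(0) = 13.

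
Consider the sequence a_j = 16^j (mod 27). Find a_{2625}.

10

a_0 = 1,  a_1 = 16,  a_2 = 13,  a_3 = 19,  a_4 = 7,  a_5 = 4,  a_6 = 10,  a_7 = 25,  a_8 = 22,  a_9 = 1.
Since a_9 = a_0 = 1, the sequence is periodic with period 9.
(2625 - 0) mod 9 = 6, so a_{2625} = a_6 = 10.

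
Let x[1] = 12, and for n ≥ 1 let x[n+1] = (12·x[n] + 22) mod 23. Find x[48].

x[1] = 12; x[2] = 5; x[3] = 13; x[4] = 17; x[5] = 19; x[6] = 20; x[7] = 9; x[8] = 15; x[9] = 18; x[10] = 8; x[11] = 3; x[12] = 12.
Since x[12] = x[1] = 12, the sequence is periodic with period 11.
(48 - 1) mod 11 = 3, so x[48] = x[4] = 17.

17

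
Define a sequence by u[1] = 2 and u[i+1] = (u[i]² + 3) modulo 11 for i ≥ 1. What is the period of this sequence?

3

We have u[1] = 2, u[2] = 7, u[3] = 8, u[4] = 1, u[5] = 4, u[6] = 8.
Since u[6] = u[3] = 8, the sequence is eventually periodic: after a pre-period of length 2 it cycles with period 3.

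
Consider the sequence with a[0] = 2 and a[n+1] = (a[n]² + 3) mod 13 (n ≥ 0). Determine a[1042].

0

Computing terms: a[0] = 2; a[1] = 7; a[2] = 0; a[3] = 3; a[4] = 12; a[5] = 4; a[6] = 6; a[7] = 0.
Since a[7] = a[2] = 0, the sequence is eventually periodic: after a pre-period of length 2 it cycles with period 5.
For n ≥ 2, a[n] depends only on (n - 2) mod 5. (1042 - 2) mod 5 = 0, so a[1042] = a[2] = 0.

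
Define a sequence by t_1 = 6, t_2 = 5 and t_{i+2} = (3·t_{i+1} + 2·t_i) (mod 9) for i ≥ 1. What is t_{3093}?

Computing terms: t_1 = 6; t_2 = 5; t_3 = 0; t_4 = 1; t_5 = 3; t_6 = 2; t_7 = 3; t_8 = 4; t_9 = 0; t_{10} = 8; t_{11} = 6; t_{12} = 7; t_{13} = 6; t_{14} = 5.
The sequence repeats with period 12.
So t_{3093} = t_{1 + ((3093-1) mod 12)} = t_9 = 0.

0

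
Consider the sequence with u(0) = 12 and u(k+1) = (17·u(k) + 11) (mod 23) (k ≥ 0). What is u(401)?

7

Computing terms: u(0) = 12, u(1) = 8, u(2) = 9, u(3) = 3, u(4) = 16, u(5) = 7, u(6) = 15, u(7) = 13, u(8) = 2, u(9) = 22, u(10) = 17, u(11) = 1, u(12) = 5, u(13) = 4, u(14) = 10, u(15) = 20, u(16) = 6, u(17) = 21, u(18) = 0, u(19) = 11, u(20) = 14, u(21) = 19, u(22) = 12.
Since u(22) = u(0) = 12, the sequence is periodic with period 22.
So u(401) = u(0 + ((401-0) mod 22)) = u(5) = 7.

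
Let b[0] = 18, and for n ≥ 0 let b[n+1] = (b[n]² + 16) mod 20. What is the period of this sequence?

3

Computing terms: b[0] = 18; b[1] = 0; b[2] = 16; b[3] = 12; b[4] = 0.
Since b[4] = b[1] = 0, the sequence is eventually periodic: after a pre-period of length 1 it cycles with period 3.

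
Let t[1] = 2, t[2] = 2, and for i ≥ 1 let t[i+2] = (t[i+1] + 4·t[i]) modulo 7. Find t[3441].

Listing terms: t[1] = 2,  t[2] = 2,  t[3] = 3,  t[4] = 4,  t[5] = 2,  t[6] = 4,  t[7] = 5,  t[8] = 0,  t[9] = 6,  t[10] = 6,  t[11] = 2,  t[12] = 5,  t[13] = 6,  t[14] = 5,  t[15] = 1,  t[16] = 0,  t[17] = 4,  t[18] = 4,  t[19] = 6,  t[20] = 1,  t[21] = 4,  t[22] = 1,  t[23] = 3,  t[24] = 0,  t[25] = 5,  t[26] = 5,  t[27] = 4,  t[28] = 3,  t[29] = 5,  t[30] = 3,  t[31] = 2,  t[32] = 0,  t[33] = 1,  t[34] = 1,  t[35] = 5,  t[36] = 2,  t[37] = 1,  t[38] = 2,  t[39] = 6,  t[40] = 0,  t[41] = 3,  t[42] = 3,  t[43] = 1,  t[44] = 6,  t[45] = 3,  t[46] = 6,  t[47] = 4,  t[48] = 0,  t[49] = 2,  t[50] = 2.
Since (t[49], t[50]) = (t[1], t[2]) = (2, 2) (two consecutive terms determine the rest), the sequence is periodic with period 48.
(3441 - 1) mod 48 = 32, so t[3441] = t[33] = 1.

1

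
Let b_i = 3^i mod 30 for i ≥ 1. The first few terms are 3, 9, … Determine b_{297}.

Computing terms: b_1 = 3; b_2 = 9; b_3 = 27; b_4 = 21; b_5 = 3.
The sequence repeats with period 4.
(297 - 1) mod 4 = 0, so b_{297} = b_1 = 3.

3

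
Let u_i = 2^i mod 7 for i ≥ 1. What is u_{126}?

Listing terms: u_1 = 2,  u_2 = 4,  u_3 = 1,  u_4 = 2.
The sequence repeats with period 3.
So u_{126} = u_{1 + ((126-1) mod 3)} = u_3 = 1.

1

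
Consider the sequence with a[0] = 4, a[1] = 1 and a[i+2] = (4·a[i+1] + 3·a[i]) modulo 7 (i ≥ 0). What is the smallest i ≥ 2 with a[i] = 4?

3

a[0] = 4,  a[1] = 1,  a[2] = 2,  a[3] = 4,  a[4] = 1.
The sequence repeats with period 3.
The value 4 next appears (with i ≥ 2) at a[3].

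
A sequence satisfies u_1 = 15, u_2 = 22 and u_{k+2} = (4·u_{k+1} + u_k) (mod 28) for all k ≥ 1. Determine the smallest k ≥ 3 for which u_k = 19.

Listing terms: u_1 = 15,  u_2 = 22,  u_3 = 19,  u_4 = 14,  u_5 = 19,  u_6 = 6,  u_7 = 15,  u_8 = 10,  u_9 = 27,  u_{10} = 6,  u_{11} = 23,  u_{12} = 14,  u_{13} = 23,  u_{14} = 22,  u_{15} = 27,  u_{16} = 18,  u_{17} = 15,  u_{18} = 22.
Since (u_{17}, u_{18}) = (u_1, u_2) = (15, 22) (two consecutive terms determine the rest), the sequence is periodic with period 16.
The value 19 first appears (with k ≥ 3) at u_3.

3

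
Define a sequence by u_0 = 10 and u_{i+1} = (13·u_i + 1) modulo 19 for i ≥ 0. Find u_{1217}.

9

We have u_0 = 10; u_1 = 17; u_2 = 13; u_3 = 18; u_4 = 7; u_5 = 16; u_6 = 0; u_7 = 1; u_8 = 14; u_9 = 12; u_{10} = 5; u_{11} = 9; u_{12} = 4; u_{13} = 15; u_{14} = 6; u_{15} = 3; u_{16} = 2; u_{17} = 8; u_{18} = 10.
The sequence repeats with period 18.
So u_{1217} = u_{0 + ((1217-0) mod 18)} = u_{11} = 9.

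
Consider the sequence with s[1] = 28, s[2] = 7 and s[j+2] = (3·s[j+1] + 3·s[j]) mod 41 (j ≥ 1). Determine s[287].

40

s[1] = 28,  s[2] = 7,  s[3] = 23,  s[4] = 8,  s[5] = 11,  s[6] = 16,  s[7] = 40,  s[8] = 4,  s[9] = 9,  s[10] = 39,  s[11] = 21,  s[12] = 16,  s[13] = 29,  s[14] = 12,  s[15] = 0,  s[16] = 36,  s[17] = 26,  s[18] = 22,  s[19] = 21,  s[20] = 6,  s[21] = 40,  s[22] = 15,  s[23] = 1,  s[24] = 7,  s[25] = 24,  s[26] = 11,  s[27] = 23,  s[28] = 20,  s[29] = 6,  s[30] = 37,  s[31] = 6,  s[32] = 6,  s[33] = 36,  s[34] = 3,  s[35] = 35,  s[36] = 32,  s[37] = 37,  s[38] = 2,  s[39] = 35,  s[40] = 29,  s[41] = 28,  s[42] = 7.
Since (s[41], s[42]) = (s[1], s[2]) = (28, 7) (two consecutive terms determine the rest), the sequence is periodic with period 40.
(287 - 1) mod 40 = 6, so s[287] = s[7] = 40.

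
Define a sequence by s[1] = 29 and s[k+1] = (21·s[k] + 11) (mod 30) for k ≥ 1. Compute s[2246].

14

Listing terms: s[1] = 29,  s[2] = 20,  s[3] = 11,  s[4] = 2,  s[5] = 23,  s[6] = 14,  s[7] = 5,  s[8] = 26,  s[9] = 17,  s[10] = 8,  s[11] = 29.
The sequence repeats with period 10.
(2246 - 1) mod 10 = 5, so s[2246] = s[6] = 14.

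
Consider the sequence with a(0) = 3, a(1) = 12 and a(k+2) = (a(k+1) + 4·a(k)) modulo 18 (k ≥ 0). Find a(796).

Listing terms: a(0) = 3, a(1) = 12, a(2) = 6, a(3) = 0, a(4) = 6, a(5) = 6, a(6) = 12, a(7) = 0, a(8) = 12, a(9) = 12, a(10) = 6.
Since (a(9), a(10)) = (a(1), a(2)) = (12, 6) (two consecutive terms determine the rest), the sequence is eventually periodic: after a pre-period of length 1 it cycles with period 8.
For k ≥ 1, a(k) depends only on (k - 1) mod 8. (796 - 1) mod 8 = 3, so a(796) = a(4) = 6.

6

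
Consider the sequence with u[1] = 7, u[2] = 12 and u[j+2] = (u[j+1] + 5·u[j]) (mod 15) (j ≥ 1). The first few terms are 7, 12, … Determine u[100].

2

Computing terms: u[1] = 7,  u[2] = 12,  u[3] = 2,  u[4] = 2,  u[5] = 12,  u[6] = 7,  u[7] = 7,  u[8] = 12.
Since (u[7], u[8]) = (u[1], u[2]) = (7, 12) (two consecutive terms determine the rest), the sequence is periodic with period 6.
(100 - 1) mod 6 = 3, so u[100] = u[4] = 2.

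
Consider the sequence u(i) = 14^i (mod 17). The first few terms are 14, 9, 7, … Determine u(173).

u(1) = 14; u(2) = 9; u(3) = 7; u(4) = 13; u(5) = 12; u(6) = 15; u(7) = 6; u(8) = 16; u(9) = 3; u(10) = 8; u(11) = 10; u(12) = 4; u(13) = 5; u(14) = 2; u(15) = 11; u(16) = 1; u(17) = 14.
The sequence repeats with period 16.
So u(173) = u(1 + ((173-1) mod 16)) = u(13) = 5.

5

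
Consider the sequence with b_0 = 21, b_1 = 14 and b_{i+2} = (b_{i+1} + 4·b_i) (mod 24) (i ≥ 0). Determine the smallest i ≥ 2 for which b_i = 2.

We have b_0 = 21, b_1 = 14, b_2 = 2, b_3 = 10, b_4 = 18, b_5 = 10, b_6 = 10, b_7 = 2, b_8 = 18, b_9 = 2, b_{10} = 2, b_{11} = 10.
Since (b_{10}, b_{11}) = (b_2, b_3) = (2, 10) (two consecutive terms determine the rest), the sequence is eventually periodic: after a pre-period of length 2 it cycles with period 8.
The value 2 first appears (with i ≥ 2) at b_2.

2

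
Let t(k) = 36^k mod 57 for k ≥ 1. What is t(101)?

We have t(1) = 36, t(2) = 42, t(3) = 30, t(4) = 54, t(5) = 6, t(6) = 45, t(7) = 24, t(8) = 9, t(9) = 39, t(10) = 36.
Since t(10) = t(1) = 36, the sequence is periodic with period 9.
So t(101) = t(1 + ((101-1) mod 9)) = t(2) = 42.

42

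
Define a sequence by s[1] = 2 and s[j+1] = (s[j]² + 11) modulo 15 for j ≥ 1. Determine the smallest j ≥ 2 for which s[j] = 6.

Computing terms: s[1] = 2,  s[2] = 0,  s[3] = 11,  s[4] = 12,  s[5] = 5,  s[6] = 6,  s[7] = 2.
The sequence repeats with period 6.
The value 6 first appears (with j ≥ 2) at s[6].

6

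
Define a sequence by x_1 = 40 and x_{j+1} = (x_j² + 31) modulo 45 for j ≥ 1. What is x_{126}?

x_1 = 40, x_2 = 11, x_3 = 17, x_4 = 5, x_5 = 11.
Since x_5 = x_2 = 11, the sequence is eventually periodic: after a pre-period of length 1 it cycles with period 3.
For j ≥ 2, x_j depends only on (j - 2) mod 3. (126 - 2) mod 3 = 1, so x_{126} = x_3 = 17.

17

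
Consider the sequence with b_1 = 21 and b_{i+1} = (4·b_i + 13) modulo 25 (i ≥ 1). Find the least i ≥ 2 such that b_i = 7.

8

We have b_1 = 21; b_2 = 22; b_3 = 1; b_4 = 17; b_5 = 6; b_6 = 12; b_7 = 11; b_8 = 7; b_9 = 16; b_{10} = 2; b_{11} = 21.
The sequence repeats with period 10.
The value 7 first appears (with i ≥ 2) at b_8.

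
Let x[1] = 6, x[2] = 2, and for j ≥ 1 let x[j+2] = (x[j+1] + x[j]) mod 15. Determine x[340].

1

x[1] = 6; x[2] = 2; x[3] = 8; x[4] = 10; x[5] = 3; x[6] = 13; x[7] = 1; x[8] = 14; x[9] = 0; x[10] = 14; x[11] = 14; x[12] = 13; x[13] = 12; x[14] = 10; x[15] = 7; x[16] = 2; x[17] = 9; x[18] = 11; x[19] = 5; x[20] = 1; x[21] = 6; x[22] = 7; x[23] = 13; x[24] = 5; x[25] = 3; x[26] = 8; x[27] = 11; x[28] = 4; x[29] = 0; x[30] = 4; x[31] = 4; x[32] = 8; x[33] = 12; x[34] = 5; x[35] = 2; x[36] = 7; x[37] = 9; x[38] = 1; x[39] = 10; x[40] = 11; x[41] = 6; x[42] = 2.
Since (x[41], x[42]) = (x[1], x[2]) = (6, 2) (two consecutive terms determine the rest), the sequence is periodic with period 40.
So x[340] = x[1 + ((340-1) mod 40)] = x[20] = 1.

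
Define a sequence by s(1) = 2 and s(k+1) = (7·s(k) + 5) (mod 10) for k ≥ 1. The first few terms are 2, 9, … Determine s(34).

We have s(1) = 2,  s(2) = 9,  s(3) = 8,  s(4) = 1,  s(5) = 2.
Since s(5) = s(1) = 2, the sequence is periodic with period 4.
So s(34) = s(1 + ((34-1) mod 4)) = s(2) = 9.

9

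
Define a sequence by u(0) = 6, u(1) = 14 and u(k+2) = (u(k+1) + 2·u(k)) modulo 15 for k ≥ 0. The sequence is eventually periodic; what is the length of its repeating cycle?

6

We have u(0) = 6, u(1) = 14, u(2) = 11, u(3) = 9, u(4) = 1, u(5) = 4, u(6) = 6, u(7) = 14.
Since (u(6), u(7)) = (u(0), u(1)) = (6, 14) (two consecutive terms determine the rest), the sequence is periodic with period 6.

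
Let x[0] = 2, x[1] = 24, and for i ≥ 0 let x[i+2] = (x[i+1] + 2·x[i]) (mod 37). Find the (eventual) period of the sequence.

x[0] = 2,  x[1] = 24,  x[2] = 28,  x[3] = 2,  x[4] = 21,  x[5] = 25,  x[6] = 30,  x[7] = 6,  x[8] = 29,  x[9] = 4,  x[10] = 25,  x[11] = 33,  x[12] = 9,  x[13] = 1,  x[14] = 19,  x[15] = 21,  x[16] = 22,  x[17] = 27,  x[18] = 34,  x[19] = 14,  x[20] = 8,  x[21] = 36,  x[22] = 15,  x[23] = 13,  x[24] = 6,  x[25] = 32,  x[26] = 7,  x[27] = 34,  x[28] = 11,  x[29] = 5,  x[30] = 27,  x[31] = 0,  x[32] = 17,  x[33] = 17,  x[34] = 14,  x[35] = 11,  x[36] = 2,  x[37] = 24.
Since (x[36], x[37]) = (x[0], x[1]) = (2, 24) (two consecutive terms determine the rest), the sequence is periodic with period 36.

36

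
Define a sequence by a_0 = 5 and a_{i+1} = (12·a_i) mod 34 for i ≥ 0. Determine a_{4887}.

18

We have a_0 = 5, a_1 = 26, a_2 = 6, a_3 = 4, a_4 = 14, a_5 = 32, a_6 = 10, a_7 = 18, a_8 = 12, a_9 = 8, a_{10} = 28, a_{11} = 30, a_{12} = 20, a_{13} = 2, a_{14} = 24, a_{15} = 16, a_{16} = 22, a_{17} = 26.
Since a_{17} = a_1 = 26, the sequence is eventually periodic: after a pre-period of length 1 it cycles with period 16.
For i ≥ 1, a_i depends only on (i - 1) mod 16. (4887 - 1) mod 16 = 6, so a_{4887} = a_7 = 18.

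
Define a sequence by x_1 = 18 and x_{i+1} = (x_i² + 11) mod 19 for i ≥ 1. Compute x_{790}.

1

Listing terms: x_1 = 18; x_2 = 12; x_3 = 3; x_4 = 1; x_5 = 12.
Since x_5 = x_2 = 12, the sequence is eventually periodic: after a pre-period of length 1 it cycles with period 3.
For i ≥ 2, x_i depends only on (i - 2) mod 3. (790 - 2) mod 3 = 2, so x_{790} = x_4 = 1.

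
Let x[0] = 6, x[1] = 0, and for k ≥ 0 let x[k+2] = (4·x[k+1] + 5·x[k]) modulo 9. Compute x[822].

6

We have x[0] = 6,  x[1] = 0,  x[2] = 3,  x[3] = 3,  x[4] = 0,  x[5] = 6,  x[6] = 6,  x[7] = 0.
The sequence repeats with period 6.
(822 - 0) mod 6 = 0, so x[822] = x[0] = 6.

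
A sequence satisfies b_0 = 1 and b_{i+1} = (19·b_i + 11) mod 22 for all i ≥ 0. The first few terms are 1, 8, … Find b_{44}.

Listing terms: b_0 = 1; b_1 = 8; b_2 = 9; b_3 = 6; b_4 = 15; b_5 = 10; b_6 = 3; b_7 = 2; b_8 = 5; b_9 = 18; b_{10} = 1.
Since b_{10} = b_0 = 1, the sequence is periodic with period 10.
(44 - 0) mod 10 = 4, so b_{44} = b_4 = 15.

15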